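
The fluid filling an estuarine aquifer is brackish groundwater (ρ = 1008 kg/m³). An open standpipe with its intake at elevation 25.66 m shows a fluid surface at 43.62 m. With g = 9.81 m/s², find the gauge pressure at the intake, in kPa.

P ≈ 178 kPa

Pressure head ψ = h − z = 43.62 − 25.66 = 17.96 m.
P = ρgψ = 1008 × 9.81 × 17.96 = 177597 Pa ≈ 178 kPa.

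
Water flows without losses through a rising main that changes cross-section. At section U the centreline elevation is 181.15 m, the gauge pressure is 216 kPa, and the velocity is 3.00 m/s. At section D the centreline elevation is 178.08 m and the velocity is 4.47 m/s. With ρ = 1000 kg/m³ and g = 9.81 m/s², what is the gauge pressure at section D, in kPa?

Pressure head at U: ψ₁ = P₁/(ρg) = 216×1000 / (1000 × 9.81) = 22.02 m.
Velocity heads: v₁²/2g = 3.00²/19.62 = 0.459 m; v₂²/2g = 4.47²/19.62 = 1.018 m.
Total head H = z₁ + ψ₁ + v₁²/2g = 181.15 + 22.02 + 0.459 = 203.63 m.
ψ₂ = H − z₂ − v₂²/2g = 203.63 − 178.08 − 1.018 = 24.53 m.
P₂ = ρgψ₂ = 1000 × 9.81 × 24.53 ≈ 241 kPa.

P₂ ≈ 241 kPa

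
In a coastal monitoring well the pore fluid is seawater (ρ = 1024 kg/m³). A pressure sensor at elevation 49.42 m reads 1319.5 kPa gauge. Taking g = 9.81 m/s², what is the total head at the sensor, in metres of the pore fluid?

h ≈ 180.77 m

ψ = P/(ρg) = 1319.5×1000 / (1024 × 9.81) = 131.35 m.
h = z + ψ = 49.42 + 131.35 = 180.77 m.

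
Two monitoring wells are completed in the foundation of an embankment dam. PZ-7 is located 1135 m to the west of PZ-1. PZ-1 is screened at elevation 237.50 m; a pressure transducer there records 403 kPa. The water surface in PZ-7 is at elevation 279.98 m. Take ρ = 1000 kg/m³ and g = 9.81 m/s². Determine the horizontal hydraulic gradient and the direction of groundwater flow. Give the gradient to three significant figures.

i ≈ 0.00123; groundwater flows toward the east

Pressure head at PZ-1: ψ = P/(ρg) = 403×1000 / (1000 × 9.81) = 41.08 m.
Total head at PZ-1: h = z + ψ = 237.50 + 41.08 = 278.58 m.
Total head at PZ-7: h = 279.98 m (water level in the piezometer is the total head).
Head difference: h(PZ-1) − h(PZ-7) = 278.58 − 279.98 = -1.40 m.
Hydraulic gradient: i = |Δh| / L = 1.40 / 1135 = 0.00123.
Flow is from higher to lower head: from PZ-7 toward PZ-1, i.e. toward the east.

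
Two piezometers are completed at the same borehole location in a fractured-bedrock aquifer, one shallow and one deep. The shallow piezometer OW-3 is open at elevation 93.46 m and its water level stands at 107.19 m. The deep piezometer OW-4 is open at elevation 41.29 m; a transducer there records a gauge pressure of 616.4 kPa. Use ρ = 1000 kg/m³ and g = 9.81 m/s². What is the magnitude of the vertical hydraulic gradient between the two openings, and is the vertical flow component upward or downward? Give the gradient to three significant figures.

Total head at OW-3: h = 107.19 m (water level in the standpipe).
Pressure head at OW-4: ψ = P/(ρg) = 616.4×1000 / (1000 × 9.81) = 62.83 m.
Total head at OW-4: h = z + ψ = 41.29 + 62.83 = 104.12 m.
Δh = h(OW-3) − h(OW-4) = 107.19 − 104.12 = 3.07 m.
Vertical separation Δz = 93.46 − 41.29 = 52.17 m.
|i_v| = |Δh| / Δz = 3.07 / 52.17 = 0.0588.
Head is higher in the shallow piezometer, so vertical flow is downward (recharge condition).

|i_v| ≈ 0.0588; vertical flow is downward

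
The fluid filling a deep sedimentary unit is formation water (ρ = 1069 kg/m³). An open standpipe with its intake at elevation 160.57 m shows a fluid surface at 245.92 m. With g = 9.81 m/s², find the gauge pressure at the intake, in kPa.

Pressure head ψ = h − z = 245.92 − 160.57 = 85.35 m.
P = ρgψ = 1069 × 9.81 × 85.35 = 895056 Pa ≈ 895 kPa.

P ≈ 895 kPa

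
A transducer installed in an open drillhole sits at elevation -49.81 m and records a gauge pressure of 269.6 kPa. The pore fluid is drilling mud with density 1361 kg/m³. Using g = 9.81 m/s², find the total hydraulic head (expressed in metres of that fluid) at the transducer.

h ≈ -29.62 m

ψ = P/(ρg) = 269.6×1000 / (1361 × 9.81) = 20.19 m.
h = z + ψ = -49.81 + 20.19 = -29.62 m.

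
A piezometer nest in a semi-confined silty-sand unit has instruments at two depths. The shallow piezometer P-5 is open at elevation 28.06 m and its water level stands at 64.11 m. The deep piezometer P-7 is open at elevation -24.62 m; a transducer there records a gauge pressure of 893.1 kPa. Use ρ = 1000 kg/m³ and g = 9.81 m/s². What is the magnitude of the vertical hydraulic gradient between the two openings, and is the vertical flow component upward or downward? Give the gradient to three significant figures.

|i_v| ≈ 0.0438; vertical flow is upward

Total head at P-5: h = 64.11 m (water level in the standpipe).
Pressure head at P-7: ψ = P/(ρg) = 893.1×1000 / (1000 × 9.81) = 91.04 m.
Total head at P-7: h = z + ψ = -24.62 + 91.04 = 66.42 m.
Δh = h(P-5) − h(P-7) = 64.11 − 66.42 = -2.31 m.
Vertical separation Δz = 28.06 − (-24.62) = 52.68 m.
|i_v| = |Δh| / Δz = 2.31 / 52.68 = 0.0438.
Head is higher in the deep piezometer, so vertical flow is upward (discharge condition).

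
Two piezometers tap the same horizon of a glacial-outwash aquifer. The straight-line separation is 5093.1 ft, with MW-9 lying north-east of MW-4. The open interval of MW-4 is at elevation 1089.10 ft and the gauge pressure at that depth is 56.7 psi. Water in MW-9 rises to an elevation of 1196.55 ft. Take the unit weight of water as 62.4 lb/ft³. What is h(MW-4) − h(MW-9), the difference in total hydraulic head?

Pressure head at MW-4: ψ = 144·P/γ = 144 × 56.7 / 62.4 = 130.85 ft.
Total head at MW-4: h = z + ψ = 1089.10 + 130.85 = 1219.95 ft.
Total head at MW-9: h = 1196.55 ft (water level in the piezometer is the total head).
Head difference: h(MW-4) − h(MW-9) = 1219.95 − 1196.55 = 23.40 ft.

Δh ≈ 23.40 ft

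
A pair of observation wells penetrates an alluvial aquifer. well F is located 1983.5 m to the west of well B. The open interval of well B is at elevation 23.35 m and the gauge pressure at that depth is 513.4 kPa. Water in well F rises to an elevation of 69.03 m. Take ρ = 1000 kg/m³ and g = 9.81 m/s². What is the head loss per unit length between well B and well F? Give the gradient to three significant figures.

Pressure head at well B: ψ = P/(ρg) = 513.4×1000 / (1000 × 9.81) = 52.33 m.
Total head at well B: h = z + ψ = 23.35 + 52.33 = 75.68 m.
Total head at well F: h = 69.03 m (water level in the piezometer is the total head).
Head difference: h(well B) − h(well F) = 75.68 − 69.03 = 6.65 m.
Hydraulic gradient: i = |Δh| / L = 6.65 / 1983.5 = 0.00335.

i ≈ 0.00335 m/m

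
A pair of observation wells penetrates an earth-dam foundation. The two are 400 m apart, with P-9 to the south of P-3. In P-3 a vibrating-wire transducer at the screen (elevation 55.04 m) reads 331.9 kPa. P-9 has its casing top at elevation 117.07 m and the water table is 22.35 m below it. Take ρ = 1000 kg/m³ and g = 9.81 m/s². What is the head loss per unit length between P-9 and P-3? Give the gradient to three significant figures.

i ≈ 0.0146 m/m

Pressure head at P-3: ψ = P/(ρg) = 331.9×1000 / (1000 × 9.81) = 33.83 m.
Total head at P-3: h = z + ψ = 55.04 + 33.83 = 88.87 m.
Total head at P-9: h = 117.07 − 22.35 = 94.72 m.
Head difference: h(P-3) − h(P-9) = 88.87 − 94.72 = -5.85 m.
Hydraulic gradient: i = |Δh| / L = 5.85 / 400 = 0.0146.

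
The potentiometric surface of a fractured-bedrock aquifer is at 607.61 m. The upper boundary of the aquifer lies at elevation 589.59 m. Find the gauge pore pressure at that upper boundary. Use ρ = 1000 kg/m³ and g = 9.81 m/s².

P ≈ 177 kPa

Pressure head at the aquifer top: ψ = h − z = 607.61 − 589.59 = 18.02 m.
P = ρgψ = 1000 × 9.81 × 18.02 = 176776 Pa ≈ 177 kPa.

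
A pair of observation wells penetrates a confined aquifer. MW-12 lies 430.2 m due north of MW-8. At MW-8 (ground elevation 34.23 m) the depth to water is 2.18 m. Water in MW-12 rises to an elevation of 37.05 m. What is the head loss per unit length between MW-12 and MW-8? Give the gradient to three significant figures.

Total head at MW-8: h = 34.23 − 2.18 = 32.05 m.
Total head at MW-12: h = 37.05 m (water level in the piezometer is the total head).
Head difference: h(MW-8) − h(MW-12) = 32.05 − 37.05 = -5.00 m.
Hydraulic gradient: i = |Δh| / L = 5.00 / 430.2 = 0.0116.

i ≈ 0.0116 m/m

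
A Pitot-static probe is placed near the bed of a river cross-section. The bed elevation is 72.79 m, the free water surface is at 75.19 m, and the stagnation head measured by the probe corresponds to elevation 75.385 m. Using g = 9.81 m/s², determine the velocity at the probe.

Near the bed, under hydrostatic conditions, the piezometric head (z + ψ) equals the free-surface elevation, 75.19 m.
Velocity head = total − piezometric = 75.385 − 75.19 = 0.195 m.
v = √(2g·h_v) = √(2 × 9.81 × 0.195) = 1.96 m/s.

v ≈ 1.96 m/s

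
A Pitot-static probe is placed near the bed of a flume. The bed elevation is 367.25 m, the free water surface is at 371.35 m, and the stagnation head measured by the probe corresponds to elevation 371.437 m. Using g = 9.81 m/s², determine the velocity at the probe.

v ≈ 1.31 m/s

Near the bed, under hydrostatic conditions, the piezometric head (z + ψ) equals the free-surface elevation, 371.35 m.
Velocity head = total − piezometric = 371.437 − 371.35 = 0.087 m.
v = √(2g·h_v) = √(2 × 9.81 × 0.087) = 1.31 m/s.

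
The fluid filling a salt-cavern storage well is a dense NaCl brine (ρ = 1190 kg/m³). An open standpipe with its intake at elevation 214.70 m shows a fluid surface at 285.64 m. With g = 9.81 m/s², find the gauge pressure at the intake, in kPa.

Pressure head ψ = h − z = 285.64 − 214.70 = 70.94 m.
P = ρgψ = 1190 × 9.81 × 70.94 = 828146 Pa ≈ 828 kPa.

P ≈ 828 kPa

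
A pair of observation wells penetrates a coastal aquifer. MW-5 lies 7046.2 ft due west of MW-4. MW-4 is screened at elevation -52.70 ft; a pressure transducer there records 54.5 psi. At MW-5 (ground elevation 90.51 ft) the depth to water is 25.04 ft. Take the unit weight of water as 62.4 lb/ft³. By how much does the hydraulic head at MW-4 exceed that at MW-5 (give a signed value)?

Pressure head at MW-4: ψ = 144·P/γ = 144 × 54.5 / 62.4 = 125.77 ft.
Total head at MW-4: h = z + ψ = -52.70 + 125.77 = 73.07 ft.
Total head at MW-5: h = 90.51 − 25.04 = 65.47 ft.
Head difference: h(MW-4) − h(MW-5) = 73.07 − 65.47 = 7.60 ft.

Δh ≈ 7.60 ft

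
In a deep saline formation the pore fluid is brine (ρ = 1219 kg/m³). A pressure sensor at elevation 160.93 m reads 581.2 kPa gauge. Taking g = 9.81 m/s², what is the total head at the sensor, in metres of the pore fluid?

h ≈ 209.53 m

ψ = P/(ρg) = 581.2×1000 / (1219 × 9.81) = 48.60 m.
h = z + ψ = 160.93 + 48.60 = 209.53 m.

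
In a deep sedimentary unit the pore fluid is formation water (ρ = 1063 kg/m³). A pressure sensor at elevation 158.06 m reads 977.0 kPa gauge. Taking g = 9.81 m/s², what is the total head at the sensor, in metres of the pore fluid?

h ≈ 251.75 m

ψ = P/(ρg) = 977.0×1000 / (1063 × 9.81) = 93.69 m.
h = z + ψ = 158.06 + 93.69 = 251.75 m.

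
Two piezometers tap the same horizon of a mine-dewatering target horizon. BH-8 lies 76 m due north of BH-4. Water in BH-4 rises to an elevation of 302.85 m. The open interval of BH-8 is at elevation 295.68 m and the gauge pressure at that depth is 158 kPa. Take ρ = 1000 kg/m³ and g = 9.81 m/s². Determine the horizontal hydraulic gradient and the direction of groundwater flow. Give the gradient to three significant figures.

i ≈ 0.118; groundwater flows toward the south

Total head at BH-4: h = 302.85 m (water level in the piezometer is the total head).
Pressure head at BH-8: ψ = P/(ρg) = 158×1000 / (1000 × 9.81) = 16.11 m.
Total head at BH-8: h = z + ψ = 295.68 + 16.11 = 311.79 m.
Head difference: h(BH-4) − h(BH-8) = 302.85 − 311.79 = -8.94 m.
Hydraulic gradient: i = |Δh| / L = 8.94 / 76 = 0.118.
Flow is from higher to lower head: from BH-8 toward BH-4, i.e. toward the south.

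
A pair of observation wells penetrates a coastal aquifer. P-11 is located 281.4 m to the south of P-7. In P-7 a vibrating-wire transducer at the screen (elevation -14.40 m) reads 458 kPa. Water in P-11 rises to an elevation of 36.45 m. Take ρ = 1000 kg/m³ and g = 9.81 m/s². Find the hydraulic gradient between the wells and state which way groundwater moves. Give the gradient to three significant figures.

i ≈ 0.0148; groundwater flows toward the north

Pressure head at P-7: ψ = P/(ρg) = 458×1000 / (1000 × 9.81) = 46.69 m.
Total head at P-7: h = z + ψ = -14.40 + 46.69 = 32.29 m.
Total head at P-11: h = 36.45 m (water level in the piezometer is the total head).
Head difference: h(P-7) − h(P-11) = 32.29 − 36.45 = -4.16 m.
Hydraulic gradient: i = |Δh| / L = 4.16 / 281.4 = 0.0148.
Flow is from higher to lower head: from P-11 toward P-7, i.e. toward the north.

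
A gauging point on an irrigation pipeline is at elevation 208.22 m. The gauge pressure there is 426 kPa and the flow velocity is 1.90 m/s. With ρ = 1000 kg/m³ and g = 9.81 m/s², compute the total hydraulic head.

h ≈ 251.83 m

Pressure head ψ = P/(ρg) = 426×1000 / (1000 × 9.81) = 43.43 m.
Velocity head = v²/(2g) = 1.90² / (2 × 9.81) = 0.184 m.
h = z + ψ + v²/(2g) = 208.22 + 43.43 + 0.184 = 251.83 m.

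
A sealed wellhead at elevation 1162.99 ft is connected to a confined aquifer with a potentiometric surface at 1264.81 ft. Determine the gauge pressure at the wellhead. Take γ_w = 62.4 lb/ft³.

P ≈ 44.1 psi

Head above the cap: Δh = 1264.81 − 1162.99 = 101.82 ft.
P = γΔh/144 = 62.4 × 101.82 / 144 = 44.1 psi.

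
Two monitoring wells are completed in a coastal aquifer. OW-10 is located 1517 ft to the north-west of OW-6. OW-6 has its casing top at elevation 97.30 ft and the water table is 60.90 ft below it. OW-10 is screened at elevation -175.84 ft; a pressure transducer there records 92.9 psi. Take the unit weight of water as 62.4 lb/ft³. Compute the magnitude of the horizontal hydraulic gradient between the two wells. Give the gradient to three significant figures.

Total head at OW-6: h = 97.30 − 60.90 = 36.40 ft.
Pressure head at OW-10: ψ = 144·P/γ = 144 × 92.9 / 62.4 = 214.38 ft.
Total head at OW-10: h = z + ψ = -175.84 + 214.38 = 38.54 ft.
Head difference: h(OW-6) − h(OW-10) = 36.40 − 38.54 = -2.14 ft.
Hydraulic gradient: i = |Δh| / L = 2.14 / 1517 = 0.00141.

i ≈ 0.00141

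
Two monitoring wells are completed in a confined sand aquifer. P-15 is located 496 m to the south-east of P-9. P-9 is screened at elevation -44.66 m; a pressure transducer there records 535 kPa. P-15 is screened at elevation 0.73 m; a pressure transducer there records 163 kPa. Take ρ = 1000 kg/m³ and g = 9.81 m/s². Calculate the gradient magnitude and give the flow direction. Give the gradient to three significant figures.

Pressure head at P-9: ψ = P/(ρg) = 535×1000 / (1000 × 9.81) = 54.54 m.
Total head at P-9: h = z + ψ = -44.66 + 54.54 = 9.88 m.
Pressure head at P-15: ψ = P/(ρg) = 163×1000 / (1000 × 9.81) = 16.62 m.
Total head at P-15: h = z + ψ = 0.73 + 16.62 = 17.35 m.
Head difference: h(P-9) − h(P-15) = 9.88 − 17.35 = -7.47 m.
Hydraulic gradient: i = |Δh| / L = 7.47 / 496 = 0.0151.
Flow is from higher to lower head: from P-15 toward P-9, i.e. toward the north-west.

i ≈ 0.0151; groundwater flows toward the north-west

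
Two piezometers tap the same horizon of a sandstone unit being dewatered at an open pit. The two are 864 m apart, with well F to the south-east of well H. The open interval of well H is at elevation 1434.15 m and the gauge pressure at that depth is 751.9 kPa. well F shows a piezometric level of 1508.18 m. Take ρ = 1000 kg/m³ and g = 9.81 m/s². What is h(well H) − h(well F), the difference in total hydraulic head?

Pressure head at well H: ψ = P/(ρg) = 751.9×1000 / (1000 × 9.81) = 76.65 m.
Total head at well H: h = z + ψ = 1434.15 + 76.65 = 1510.80 m.
Total head at well F: h = 1508.18 m (water level in the piezometer is the total head).
Head difference: h(well H) − h(well F) = 1510.80 − 1508.18 = 2.62 m.

Δh ≈ 2.62 m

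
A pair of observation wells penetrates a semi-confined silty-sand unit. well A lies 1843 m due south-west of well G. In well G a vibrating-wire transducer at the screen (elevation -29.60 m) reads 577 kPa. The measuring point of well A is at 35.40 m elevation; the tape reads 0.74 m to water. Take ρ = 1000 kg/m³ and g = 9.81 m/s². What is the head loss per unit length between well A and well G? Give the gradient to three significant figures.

Pressure head at well G: ψ = P/(ρg) = 577×1000 / (1000 × 9.81) = 58.82 m.
Total head at well G: h = z + ψ = -29.60 + 58.82 = 29.22 m.
Total head at well A: h = 35.40 − 0.74 = 34.66 m.
Head difference: h(well G) − h(well A) = 29.22 − 34.66 = -5.44 m.
Hydraulic gradient: i = |Δh| / L = 5.44 / 1843 = 0.00295.

i ≈ 0.00295 m/m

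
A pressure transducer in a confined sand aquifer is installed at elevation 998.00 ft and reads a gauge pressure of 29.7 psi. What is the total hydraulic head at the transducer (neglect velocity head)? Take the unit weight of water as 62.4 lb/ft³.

h ≈ 1066.54 ft

ψ = 144·P/γ = 144 × 29.7 / 62.4 = 68.54 ft.
h = z + ψ = 998.00 + 68.54 = 1066.54 ft.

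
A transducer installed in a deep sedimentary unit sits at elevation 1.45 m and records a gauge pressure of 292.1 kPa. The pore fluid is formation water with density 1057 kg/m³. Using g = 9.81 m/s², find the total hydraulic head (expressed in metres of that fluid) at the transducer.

ψ = P/(ρg) = 292.1×1000 / (1057 × 9.81) = 28.17 m.
h = z + ψ = 1.45 + 28.17 = 29.62 m.

h ≈ 29.62 m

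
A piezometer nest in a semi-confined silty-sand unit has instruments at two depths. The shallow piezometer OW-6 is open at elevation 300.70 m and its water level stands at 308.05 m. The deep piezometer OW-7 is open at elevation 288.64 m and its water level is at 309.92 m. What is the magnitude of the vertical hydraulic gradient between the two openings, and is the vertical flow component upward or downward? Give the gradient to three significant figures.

Total head at OW-6: h = 308.05 m (water level in the standpipe).
Total head at OW-7: h = 309.92 m.
Δh = h(OW-6) − h(OW-7) = 308.05 − 309.92 = -1.87 m.
Vertical separation Δz = 300.70 − 288.64 = 12.06 m.
|i_v| = |Δh| / Δz = 1.87 / 12.06 = 0.155.
Head is higher in the deep piezometer, so vertical flow is upward (discharge condition).

|i_v| ≈ 0.155; vertical flow is upward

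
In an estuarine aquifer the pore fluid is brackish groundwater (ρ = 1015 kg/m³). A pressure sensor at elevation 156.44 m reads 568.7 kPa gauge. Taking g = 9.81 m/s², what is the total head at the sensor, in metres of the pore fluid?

ψ = P/(ρg) = 568.7×1000 / (1015 × 9.81) = 57.11 m.
h = z + ψ = 156.44 + 57.11 = 213.55 m.

h ≈ 213.55 m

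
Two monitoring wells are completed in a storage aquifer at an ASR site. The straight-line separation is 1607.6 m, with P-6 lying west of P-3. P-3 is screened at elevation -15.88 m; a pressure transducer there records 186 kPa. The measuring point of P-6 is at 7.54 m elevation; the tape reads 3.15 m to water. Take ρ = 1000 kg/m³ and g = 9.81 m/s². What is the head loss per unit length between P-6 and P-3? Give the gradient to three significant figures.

Pressure head at P-3: ψ = P/(ρg) = 186×1000 / (1000 × 9.81) = 18.96 m.
Total head at P-3: h = z + ψ = -15.88 + 18.96 = 3.08 m.
Total head at P-6: h = 7.54 − 3.15 = 4.39 m.
Head difference: h(P-3) − h(P-6) = 3.08 − 4.39 = -1.31 m.
Hydraulic gradient: i = |Δh| / L = 1.31 / 1607.6 = 0.000815.

i ≈ 0.000815 m/m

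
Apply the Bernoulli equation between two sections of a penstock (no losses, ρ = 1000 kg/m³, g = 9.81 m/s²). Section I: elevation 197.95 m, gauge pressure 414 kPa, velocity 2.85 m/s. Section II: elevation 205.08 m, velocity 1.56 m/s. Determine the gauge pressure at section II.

P₂ ≈ 347 kPa

Pressure head at I: ψ₁ = P₁/(ρg) = 414×1000 / (1000 × 9.81) = 42.20 m.
Velocity heads: v₁²/2g = 2.85²/19.62 = 0.414 m; v₂²/2g = 1.56²/19.62 = 0.124 m.
Total head H = z₁ + ψ₁ + v₁²/2g = 197.95 + 42.20 + 0.414 = 240.56 m.
ψ₂ = H − z₂ − v₂²/2g = 240.56 − 205.08 − 0.124 = 35.36 m.
P₂ = ρgψ₂ = 1000 × 9.81 × 35.36 ≈ 347 kPa.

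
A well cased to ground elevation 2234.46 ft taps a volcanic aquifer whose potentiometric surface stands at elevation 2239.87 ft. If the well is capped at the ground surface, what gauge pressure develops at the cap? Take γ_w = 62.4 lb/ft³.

Head above the cap: Δh = 2239.87 − 2234.46 = 5.41 ft.
P = γΔh/144 = 62.4 × 5.41 / 144 = 2.34 psi.

P ≈ 2.34 psi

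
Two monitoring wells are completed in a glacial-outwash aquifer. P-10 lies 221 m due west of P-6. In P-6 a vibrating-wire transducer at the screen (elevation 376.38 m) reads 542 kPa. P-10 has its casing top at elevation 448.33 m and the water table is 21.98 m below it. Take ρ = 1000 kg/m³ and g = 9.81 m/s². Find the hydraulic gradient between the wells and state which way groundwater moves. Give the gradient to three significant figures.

i ≈ 0.0239; groundwater flows toward the west

Pressure head at P-6: ψ = P/(ρg) = 542×1000 / (1000 × 9.81) = 55.25 m.
Total head at P-6: h = z + ψ = 376.38 + 55.25 = 431.63 m.
Total head at P-10: h = 448.33 − 21.98 = 426.35 m.
Head difference: h(P-6) − h(P-10) = 431.63 − 426.35 = 5.28 m.
Hydraulic gradient: i = |Δh| / L = 5.28 / 221 = 0.0239.
Flow is from higher to lower head: from P-6 toward P-10, i.e. toward the west.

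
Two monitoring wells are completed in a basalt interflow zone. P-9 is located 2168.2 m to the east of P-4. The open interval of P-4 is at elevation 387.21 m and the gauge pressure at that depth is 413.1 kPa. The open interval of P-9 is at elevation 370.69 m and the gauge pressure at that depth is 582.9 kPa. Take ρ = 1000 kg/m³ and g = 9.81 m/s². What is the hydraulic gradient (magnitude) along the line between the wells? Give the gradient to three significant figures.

Pressure head at P-4: ψ = P/(ρg) = 413.1×1000 / (1000 × 9.81) = 42.11 m.
Total head at P-4: h = z + ψ = 387.21 + 42.11 = 429.32 m.
Pressure head at P-9: ψ = P/(ρg) = 582.9×1000 / (1000 × 9.81) = 59.42 m.
Total head at P-9: h = z + ψ = 370.69 + 59.42 = 430.11 m.
Head difference: h(P-4) − h(P-9) = 429.32 − 430.11 = -0.79 m.
Hydraulic gradient: i = |Δh| / L = 0.79 / 2168.2 = 0.000364.

i ≈ 0.000364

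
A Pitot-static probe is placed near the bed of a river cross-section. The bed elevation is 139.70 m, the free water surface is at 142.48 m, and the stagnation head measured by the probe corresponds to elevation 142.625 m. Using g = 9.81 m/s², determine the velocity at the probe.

v ≈ 1.69 m/s

Near the bed, under hydrostatic conditions, the piezometric head (z + ψ) equals the free-surface elevation, 142.48 m.
Velocity head = total − piezometric = 142.625 − 142.48 = 0.145 m.
v = √(2g·h_v) = √(2 × 9.81 × 0.145) = 1.69 m/s.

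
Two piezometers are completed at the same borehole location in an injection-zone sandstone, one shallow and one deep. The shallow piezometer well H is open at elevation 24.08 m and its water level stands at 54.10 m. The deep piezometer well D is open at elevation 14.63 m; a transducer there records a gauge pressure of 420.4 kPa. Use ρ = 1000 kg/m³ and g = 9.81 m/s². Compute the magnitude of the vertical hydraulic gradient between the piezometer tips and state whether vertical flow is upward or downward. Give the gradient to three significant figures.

|i_v| ≈ 0.358; vertical flow is upward

Total head at well H: h = 54.10 m (water level in the standpipe).
Pressure head at well D: ψ = P/(ρg) = 420.4×1000 / (1000 × 9.81) = 42.85 m.
Total head at well D: h = z + ψ = 14.63 + 42.85 = 57.48 m.
Δh = h(well H) − h(well D) = 54.10 − 57.48 = -3.38 m.
Vertical separation Δz = 24.08 − 14.63 = 9.45 m.
|i_v| = |Δh| / Δz = 3.38 / 9.45 = 0.358.
Head is higher in the deep piezometer, so vertical flow is upward (discharge condition).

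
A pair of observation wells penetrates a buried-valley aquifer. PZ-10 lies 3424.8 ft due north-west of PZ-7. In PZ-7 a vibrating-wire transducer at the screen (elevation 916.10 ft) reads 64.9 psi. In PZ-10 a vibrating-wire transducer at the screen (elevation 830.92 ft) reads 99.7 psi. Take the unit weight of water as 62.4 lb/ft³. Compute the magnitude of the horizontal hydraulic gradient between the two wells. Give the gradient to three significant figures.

i ≈ 0.00142

Pressure head at PZ-7: ψ = 144·P/γ = 144 × 64.9 / 62.4 = 149.77 ft.
Total head at PZ-7: h = z + ψ = 916.10 + 149.77 = 1065.87 ft.
Pressure head at PZ-10: ψ = 144·P/γ = 144 × 99.7 / 62.4 = 230.08 ft.
Total head at PZ-10: h = z + ψ = 830.92 + 230.08 = 1061.00 ft.
Head difference: h(PZ-7) − h(PZ-10) = 1065.87 − 1061.00 = 4.87 ft.
Hydraulic gradient: i = |Δh| / L = 4.87 / 3424.8 = 0.00142.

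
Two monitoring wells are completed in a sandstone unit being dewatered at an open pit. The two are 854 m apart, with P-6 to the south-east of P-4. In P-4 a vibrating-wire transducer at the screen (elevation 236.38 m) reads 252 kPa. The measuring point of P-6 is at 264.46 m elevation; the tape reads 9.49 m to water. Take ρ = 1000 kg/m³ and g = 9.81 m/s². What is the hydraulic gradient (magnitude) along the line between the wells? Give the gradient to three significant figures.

Pressure head at P-4: ψ = P/(ρg) = 252×1000 / (1000 × 9.81) = 25.69 m.
Total head at P-4: h = z + ψ = 236.38 + 25.69 = 262.07 m.
Total head at P-6: h = 264.46 − 9.49 = 254.97 m.
Head difference: h(P-4) − h(P-6) = 262.07 − 254.97 = 7.10 m.
Hydraulic gradient: i = |Δh| / L = 7.10 / 854 = 0.00831.

i ≈ 0.00831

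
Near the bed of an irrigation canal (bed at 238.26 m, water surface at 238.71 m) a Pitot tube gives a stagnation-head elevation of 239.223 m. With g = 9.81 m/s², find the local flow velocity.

v ≈ 3.17 m/s

Near the bed, under hydrostatic conditions, the piezometric head (z + ψ) equals the free-surface elevation, 238.71 m.
Velocity head = total − piezometric = 239.223 − 238.71 = 0.513 m.
v = √(2g·h_v) = √(2 × 9.81 × 0.513) = 3.17 m/s.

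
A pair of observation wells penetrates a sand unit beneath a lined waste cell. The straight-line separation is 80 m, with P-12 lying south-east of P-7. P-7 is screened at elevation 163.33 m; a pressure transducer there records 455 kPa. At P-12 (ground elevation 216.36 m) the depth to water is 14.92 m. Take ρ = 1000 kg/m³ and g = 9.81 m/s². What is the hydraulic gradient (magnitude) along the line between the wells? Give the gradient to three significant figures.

i ≈ 0.103

Pressure head at P-7: ψ = P/(ρg) = 455×1000 / (1000 × 9.81) = 46.38 m.
Total head at P-7: h = z + ψ = 163.33 + 46.38 = 209.71 m.
Total head at P-12: h = 216.36 − 14.92 = 201.44 m.
Head difference: h(P-7) − h(P-12) = 209.71 − 201.44 = 8.27 m.
Hydraulic gradient: i = |Δh| / L = 8.27 / 80 = 0.103.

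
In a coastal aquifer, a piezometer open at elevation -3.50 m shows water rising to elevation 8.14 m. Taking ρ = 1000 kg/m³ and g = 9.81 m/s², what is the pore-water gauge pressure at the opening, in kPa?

Pressure head ψ = h − z = 8.14 − (-3.50) = 11.64 m.
P = ρgψ = 1000 × 9.81 × 11.64 = 114188 Pa ≈ 114 kPa.

P ≈ 114 kPa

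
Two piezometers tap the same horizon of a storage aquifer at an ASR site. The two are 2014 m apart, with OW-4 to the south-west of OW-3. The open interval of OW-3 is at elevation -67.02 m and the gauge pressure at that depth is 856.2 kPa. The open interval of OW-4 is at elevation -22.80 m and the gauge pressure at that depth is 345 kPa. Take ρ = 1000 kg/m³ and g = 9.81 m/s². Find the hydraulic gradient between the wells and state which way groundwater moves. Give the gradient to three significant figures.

i ≈ 0.00392; groundwater flows toward the south-west

Pressure head at OW-3: ψ = P/(ρg) = 856.2×1000 / (1000 × 9.81) = 87.28 m.
Total head at OW-3: h = z + ψ = -67.02 + 87.28 = 20.26 m.
Pressure head at OW-4: ψ = P/(ρg) = 345×1000 / (1000 × 9.81) = 35.17 m.
Total head at OW-4: h = z + ψ = -22.80 + 35.17 = 12.37 m.
Head difference: h(OW-3) − h(OW-4) = 20.26 − 12.37 = 7.89 m.
Hydraulic gradient: i = |Δh| / L = 7.89 / 2014 = 0.00392.
Flow is from higher to lower head: from OW-3 toward OW-4, i.e. toward the south-west.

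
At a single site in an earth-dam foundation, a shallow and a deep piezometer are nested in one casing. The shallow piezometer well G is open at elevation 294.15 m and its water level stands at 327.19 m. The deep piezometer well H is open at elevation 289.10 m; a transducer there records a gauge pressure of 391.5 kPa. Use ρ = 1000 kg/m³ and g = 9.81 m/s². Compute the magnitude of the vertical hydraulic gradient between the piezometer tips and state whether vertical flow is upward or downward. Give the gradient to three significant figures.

Total head at well G: h = 327.19 m (water level in the standpipe).
Pressure head at well H: ψ = P/(ρg) = 391.5×1000 / (1000 × 9.81) = 39.91 m.
Total head at well H: h = z + ψ = 289.10 + 39.91 = 329.01 m.
Δh = h(well G) − h(well H) = 327.19 − 329.01 = -1.82 m.
Vertical separation Δz = 294.15 − 289.10 = 5.05 m.
|i_v| = |Δh| / Δz = 1.82 / 5.05 = 0.360.
Head is higher in the deep piezometer, so vertical flow is upward (discharge condition).

|i_v| ≈ 0.360; vertical flow is upward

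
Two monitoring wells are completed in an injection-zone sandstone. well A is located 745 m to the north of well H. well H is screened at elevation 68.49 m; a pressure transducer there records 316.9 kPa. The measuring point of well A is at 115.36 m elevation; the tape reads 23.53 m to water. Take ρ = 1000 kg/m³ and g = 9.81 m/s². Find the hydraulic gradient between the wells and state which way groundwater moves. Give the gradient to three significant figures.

i ≈ 0.0120; groundwater flows toward the north

Pressure head at well H: ψ = P/(ρg) = 316.9×1000 / (1000 × 9.81) = 32.30 m.
Total head at well H: h = z + ψ = 68.49 + 32.30 = 100.79 m.
Total head at well A: h = 115.36 − 23.53 = 91.83 m.
Head difference: h(well H) − h(well A) = 100.79 − 91.83 = 8.96 m.
Hydraulic gradient: i = |Δh| / L = 8.96 / 745 = 0.0120.
Flow is from higher to lower head: from well H toward well A, i.e. toward the north.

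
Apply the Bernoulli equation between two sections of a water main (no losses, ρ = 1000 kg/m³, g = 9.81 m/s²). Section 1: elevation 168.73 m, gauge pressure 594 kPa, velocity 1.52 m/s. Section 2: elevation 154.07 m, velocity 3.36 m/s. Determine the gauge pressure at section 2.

Pressure head at 1: ψ₁ = P₁/(ρg) = 594×1000 / (1000 × 9.81) = 60.55 m.
Velocity heads: v₁²/2g = 1.52²/19.62 = 0.118 m; v₂²/2g = 3.36²/19.62 = 0.575 m.
Total head H = z₁ + ψ₁ + v₁²/2g = 168.73 + 60.55 + 0.118 = 229.40 m.
ψ₂ = H − z₂ − v₂²/2g = 229.40 − 154.07 − 0.575 = 74.76 m.
P₂ = ρgψ₂ = 1000 × 9.81 × 74.76 ≈ 733 kPa.

P₂ ≈ 733 kPa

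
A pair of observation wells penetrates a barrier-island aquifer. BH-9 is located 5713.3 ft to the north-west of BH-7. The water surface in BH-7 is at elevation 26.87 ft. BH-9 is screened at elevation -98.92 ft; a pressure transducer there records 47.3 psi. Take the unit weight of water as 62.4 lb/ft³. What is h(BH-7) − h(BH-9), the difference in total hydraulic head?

Δh ≈ 16.64 ft

Total head at BH-7: h = 26.87 ft (water level in the piezometer is the total head).
Pressure head at BH-9: ψ = 144·P/γ = 144 × 47.3 / 62.4 = 109.15 ft.
Total head at BH-9: h = z + ψ = -98.92 + 109.15 = 10.23 ft.
Head difference: h(BH-7) − h(BH-9) = 26.87 − 10.23 = 16.64 ft.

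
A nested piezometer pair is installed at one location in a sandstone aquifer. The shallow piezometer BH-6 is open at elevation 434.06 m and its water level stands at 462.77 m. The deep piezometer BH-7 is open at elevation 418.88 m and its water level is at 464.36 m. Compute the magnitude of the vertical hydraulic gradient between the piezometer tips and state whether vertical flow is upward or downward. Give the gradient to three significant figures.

|i_v| ≈ 0.105; vertical flow is upward

Total head at BH-6: h = 462.77 m (water level in the standpipe).
Total head at BH-7: h = 464.36 m.
Δh = h(BH-6) − h(BH-7) = 462.77 − 464.36 = -1.59 m.
Vertical separation Δz = 434.06 − 418.88 = 15.18 m.
|i_v| = |Δh| / Δz = 1.59 / 15.18 = 0.105.
Head is higher in the deep piezometer, so vertical flow is upward (discharge condition).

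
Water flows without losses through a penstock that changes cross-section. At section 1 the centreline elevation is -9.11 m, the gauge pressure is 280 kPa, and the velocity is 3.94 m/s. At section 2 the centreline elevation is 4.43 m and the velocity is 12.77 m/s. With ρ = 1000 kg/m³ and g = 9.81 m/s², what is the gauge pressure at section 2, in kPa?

Pressure head at 1: ψ₁ = P₁/(ρg) = 280×1000 / (1000 × 9.81) = 28.54 m.
Velocity heads: v₁²/2g = 3.94²/19.62 = 0.791 m; v₂²/2g = 12.77²/19.62 = 8.312 m.
Total head H = z₁ + ψ₁ + v₁²/2g = -9.11 + 28.54 + 0.791 = 20.22 m.
ψ₂ = H − z₂ − v₂²/2g = 20.22 − 4.43 − 8.312 = 7.48 m.
P₂ = ρgψ₂ = 1000 × 9.81 × 7.48 ≈ 73.4 kPa.

P₂ ≈ 73.4 kPa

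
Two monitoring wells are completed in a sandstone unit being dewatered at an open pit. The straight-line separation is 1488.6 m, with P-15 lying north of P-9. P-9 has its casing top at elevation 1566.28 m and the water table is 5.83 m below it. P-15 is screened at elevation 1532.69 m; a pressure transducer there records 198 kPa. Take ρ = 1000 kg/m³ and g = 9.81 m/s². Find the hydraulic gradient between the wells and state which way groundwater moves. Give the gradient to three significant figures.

Total head at P-9: h = 1566.28 − 5.83 = 1560.45 m.
Pressure head at P-15: ψ = P/(ρg) = 198×1000 / (1000 × 9.81) = 20.18 m.
Total head at P-15: h = z + ψ = 1532.69 + 20.18 = 1552.87 m.
Head difference: h(P-9) − h(P-15) = 1560.45 − 1552.87 = 7.58 m.
Hydraulic gradient: i = |Δh| / L = 7.58 / 1488.6 = 0.00509.
Flow is from higher to lower head: from P-9 toward P-15, i.e. toward the north.

i ≈ 0.00509; groundwater flows toward the north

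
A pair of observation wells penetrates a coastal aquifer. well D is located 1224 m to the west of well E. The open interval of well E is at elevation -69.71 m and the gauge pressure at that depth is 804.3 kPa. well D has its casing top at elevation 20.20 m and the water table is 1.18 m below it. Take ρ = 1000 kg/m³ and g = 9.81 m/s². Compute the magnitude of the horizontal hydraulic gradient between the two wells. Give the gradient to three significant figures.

i ≈ 0.00551

Pressure head at well E: ψ = P/(ρg) = 804.3×1000 / (1000 × 9.81) = 81.99 m.
Total head at well E: h = z + ψ = -69.71 + 81.99 = 12.28 m.
Total head at well D: h = 20.20 − 1.18 = 19.02 m.
Head difference: h(well E) − h(well D) = 12.28 − 19.02 = -6.74 m.
Hydraulic gradient: i = |Δh| / L = 6.74 / 1224 = 0.00551.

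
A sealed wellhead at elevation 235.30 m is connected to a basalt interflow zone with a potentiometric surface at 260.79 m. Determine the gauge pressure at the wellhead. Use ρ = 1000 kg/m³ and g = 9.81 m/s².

P ≈ 250 kPa

Head above the cap: Δh = 260.79 − 235.30 = 25.49 m.
P = ρgΔh = 1000 × 9.81 × 25.49 = 250057 Pa ≈ 250 kPa.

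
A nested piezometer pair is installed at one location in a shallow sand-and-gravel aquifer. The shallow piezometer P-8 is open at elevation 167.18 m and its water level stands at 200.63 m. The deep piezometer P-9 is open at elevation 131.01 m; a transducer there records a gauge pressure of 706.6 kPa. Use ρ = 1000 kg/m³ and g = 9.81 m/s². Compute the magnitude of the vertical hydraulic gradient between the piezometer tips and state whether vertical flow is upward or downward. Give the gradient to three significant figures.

Total head at P-8: h = 200.63 m (water level in the standpipe).
Pressure head at P-9: ψ = P/(ρg) = 706.6×1000 / (1000 × 9.81) = 72.03 m.
Total head at P-9: h = z + ψ = 131.01 + 72.03 = 203.04 m.
Δh = h(P-8) − h(P-9) = 200.63 − 203.04 = -2.41 m.
Vertical separation Δz = 167.18 − 131.01 = 36.17 m.
|i_v| = |Δh| / Δz = 2.41 / 36.17 = 0.0666.
Head is higher in the deep piezometer, so vertical flow is upward (discharge condition).

|i_v| ≈ 0.0666; vertical flow is upward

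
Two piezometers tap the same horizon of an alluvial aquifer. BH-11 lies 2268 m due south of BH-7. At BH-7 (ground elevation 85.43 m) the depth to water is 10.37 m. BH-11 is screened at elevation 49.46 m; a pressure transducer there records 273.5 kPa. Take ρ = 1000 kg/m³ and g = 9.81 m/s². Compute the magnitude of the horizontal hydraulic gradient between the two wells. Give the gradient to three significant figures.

i ≈ 0.00101

Total head at BH-7: h = 85.43 − 10.37 = 75.06 m.
Pressure head at BH-11: ψ = P/(ρg) = 273.5×1000 / (1000 × 9.81) = 27.88 m.
Total head at BH-11: h = z + ψ = 49.46 + 27.88 = 77.34 m.
Head difference: h(BH-7) − h(BH-11) = 75.06 − 77.34 = -2.28 m.
Hydraulic gradient: i = |Δh| / L = 2.28 / 2268 = 0.00101.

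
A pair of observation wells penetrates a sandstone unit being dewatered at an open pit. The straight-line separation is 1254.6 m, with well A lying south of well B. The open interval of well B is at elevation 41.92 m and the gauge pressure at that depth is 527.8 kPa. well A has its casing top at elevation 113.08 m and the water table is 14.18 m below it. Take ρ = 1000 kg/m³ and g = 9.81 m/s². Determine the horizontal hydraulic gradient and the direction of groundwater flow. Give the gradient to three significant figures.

Pressure head at well B: ψ = P/(ρg) = 527.8×1000 / (1000 × 9.81) = 53.80 m.
Total head at well B: h = z + ψ = 41.92 + 53.80 = 95.72 m.
Total head at well A: h = 113.08 − 14.18 = 98.90 m.
Head difference: h(well B) − h(well A) = 95.72 − 98.90 = -3.18 m.
Hydraulic gradient: i = |Δh| / L = 3.18 / 1254.6 = 0.00253.
Flow is from higher to lower head: from well A toward well B, i.e. toward the north.

i ≈ 0.00253; groundwater flows toward the north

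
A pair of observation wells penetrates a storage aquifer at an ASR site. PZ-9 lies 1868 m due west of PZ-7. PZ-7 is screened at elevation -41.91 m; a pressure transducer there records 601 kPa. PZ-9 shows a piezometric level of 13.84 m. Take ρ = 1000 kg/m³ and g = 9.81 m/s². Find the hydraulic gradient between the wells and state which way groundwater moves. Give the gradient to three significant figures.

i ≈ 0.00295; groundwater flows toward the west

Pressure head at PZ-7: ψ = P/(ρg) = 601×1000 / (1000 × 9.81) = 61.26 m.
Total head at PZ-7: h = z + ψ = -41.91 + 61.26 = 19.35 m.
Total head at PZ-9: h = 13.84 m (water level in the piezometer is the total head).
Head difference: h(PZ-7) − h(PZ-9) = 19.35 − 13.84 = 5.51 m.
Hydraulic gradient: i = |Δh| / L = 5.51 / 1868 = 0.00295.
Flow is from higher to lower head: from PZ-7 toward PZ-9, i.e. toward the west.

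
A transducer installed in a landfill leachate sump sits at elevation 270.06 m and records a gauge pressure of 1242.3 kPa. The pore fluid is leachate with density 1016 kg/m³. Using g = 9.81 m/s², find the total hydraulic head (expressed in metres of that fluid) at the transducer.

ψ = P/(ρg) = 1242.3×1000 / (1016 × 9.81) = 124.64 m.
h = z + ψ = 270.06 + 124.64 = 394.70 m.

h ≈ 394.70 m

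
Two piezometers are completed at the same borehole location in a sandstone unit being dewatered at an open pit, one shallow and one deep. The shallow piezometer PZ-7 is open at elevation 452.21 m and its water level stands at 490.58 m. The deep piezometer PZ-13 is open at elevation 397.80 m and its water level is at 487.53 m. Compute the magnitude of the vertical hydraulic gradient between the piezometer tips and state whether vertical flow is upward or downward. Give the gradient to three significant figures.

Total head at PZ-7: h = 490.58 m (water level in the standpipe).
Total head at PZ-13: h = 487.53 m.
Δh = h(PZ-7) − h(PZ-13) = 490.58 − 487.53 = 3.05 m.
Vertical separation Δz = 452.21 − 397.80 = 54.41 m.
|i_v| = |Δh| / Δz = 3.05 / 54.41 = 0.0561.
Head is higher in the shallow piezometer, so vertical flow is downward (recharge condition).

|i_v| ≈ 0.0561; vertical flow is downward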